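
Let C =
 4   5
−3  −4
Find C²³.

[[4, 5], [−3, −4]]

C² = I (check: tr C = 0 and det C = −1), so C²³ = C since 23 is odd.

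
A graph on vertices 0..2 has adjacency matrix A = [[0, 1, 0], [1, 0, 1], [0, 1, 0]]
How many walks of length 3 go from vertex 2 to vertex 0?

The number of length-3 walks from vertex 2 to vertex 0 is entry (2,0) of A³, where A is the adjacency matrix.
A² = [[1, 0, 1], [0, 2, 0], [1, 0, 1]]
A³ = [[0, 2, 0], [2, 0, 2], [0, 2, 0]]

0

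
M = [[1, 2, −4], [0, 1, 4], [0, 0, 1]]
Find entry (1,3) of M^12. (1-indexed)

480

M = I + N where N = [[0, 2, −4], [0, 0, 4], [0, 0, 0]] is strictly upper-triangular, so N^3 = 0.
(I + N)^12 = I + 12·N + 66·N^2 = [[1, 24, 480], [0, 1, 48], [0, 0, 1]].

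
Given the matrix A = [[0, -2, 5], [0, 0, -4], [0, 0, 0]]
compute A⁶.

A is strictly triangular, hence nilpotent: A³ = 0, so A⁶ = 0.

[[0, 0, 0], [0, 0, 0], [0, 0, 0]]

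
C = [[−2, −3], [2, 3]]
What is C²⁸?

C² = C (a projection; rank 1, trace 1), so C²⁸ = C.

[[−2, −3], [2, 3]]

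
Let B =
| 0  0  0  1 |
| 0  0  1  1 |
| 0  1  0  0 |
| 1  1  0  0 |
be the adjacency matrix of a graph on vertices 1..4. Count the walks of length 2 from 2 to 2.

The number of length-2 walks from vertex 2 to vertex 2 is entry (2,2) of B², where B is the adjacency matrix.
B² = [[1, 1, 0, 0], [1, 2, 0, 0], [0, 0, 1, 1], [0, 0, 1, 2]]

2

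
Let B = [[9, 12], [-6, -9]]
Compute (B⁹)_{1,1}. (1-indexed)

59049

tr B = 0 and det B = -9, so the characteristic polynomial is λ² − (0)λ + (-9) with roots 3 and -3.
Eigenvectors give P = [[2, -1], [-1, 1]] with P⁻¹ = [[1, 1], [1, 2]], and B = P·diag(3, -3)·P⁻¹.
Then B⁹ = P·diag(19683, -19683)·P⁻¹ = [[39366, 19683], [-19683, -19683]] · [[1, 1], [1, 2]] = [[59049, 78732], [-39366, -59049]].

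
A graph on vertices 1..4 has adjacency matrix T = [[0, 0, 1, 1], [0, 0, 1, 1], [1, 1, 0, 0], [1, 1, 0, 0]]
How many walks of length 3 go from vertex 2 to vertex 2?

The number of length-3 walks from vertex 2 to vertex 2 is entry (2,2) of T^3, where T is the adjacency matrix.
T^2 = [[2, 2, 0, 0], [2, 2, 0, 0], [0, 0, 2, 2], [0, 0, 2, 2]]
T^3 = [[0, 0, 4, 4], [0, 0, 4, 4], [4, 4, 0, 0], [4, 4, 0, 0]]

0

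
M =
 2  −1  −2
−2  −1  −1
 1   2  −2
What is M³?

M² = [[4, −5, 1], [−3, 1, 7], [−4, −7, 0]]
M³ = [[19, 3, −5], [−1, 16, −9], [6, 11, 15]]

[[19, 3, −5], [−1, 16, −9], [6, 11, 15]]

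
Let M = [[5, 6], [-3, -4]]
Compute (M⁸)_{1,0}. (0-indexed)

tr M = 1 and det M = -2, so the characteristic polynomial is λ² − (1)λ + (-2) with roots 2 and -1.
Eigenvectors give P = [[2, -1], [-1, 1]] with P⁻¹ = [[1, 1], [1, 2]], and M = P·diag(2, -1)·P⁻¹.
Then M⁸ = P·diag(256, 1)·P⁻¹ = [[512, -1], [-256, 1]] · [[1, 1], [1, 2]] = [[511, 510], [-255, -254]].

-255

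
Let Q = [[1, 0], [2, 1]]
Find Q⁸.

Q = I + N where N = [[0, 0], [2, 0]] is strictly lower-triangular, so N² = 0.
(I + N)⁸ = I + 8·N = [[1, 0], [16, 1]].

[[1, 0], [16, 1]]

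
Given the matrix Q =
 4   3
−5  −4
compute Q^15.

Q² = I (check: tr Q = 0 and det Q = −1), so Q^15 = Q since 15 is odd.

[[4, 3], [−5, −4]]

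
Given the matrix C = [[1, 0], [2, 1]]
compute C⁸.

[[1, 0], [16, 1]]

C = I + N where N = [[0, 0], [2, 0]] is strictly lower-triangular, so N² = 0.
(I + N)⁸ = I + 8·N = [[1, 0], [16, 1]].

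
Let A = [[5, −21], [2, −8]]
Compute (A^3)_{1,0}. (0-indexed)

tr A = −3 and det A = 2, so the characteristic polynomial is λ² − (−3)λ + (2) with roots −1 and −2.
Eigenvectors give P = [[7, 3], [2, 1]] with P⁻¹ = [[1, −3], [−2, 7]], and A = P·diag(−1, −2)·P⁻¹.
Then A^3 = P·diag(−1, −8)·P⁻¹ = [[−7, −24], [−2, −8]] · [[1, −3], [−2, 7]] = [[41, −147], [14, −50]].

14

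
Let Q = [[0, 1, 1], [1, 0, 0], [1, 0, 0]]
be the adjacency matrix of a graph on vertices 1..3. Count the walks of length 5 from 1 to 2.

The number of length-5 walks from vertex 1 to vertex 2 is entry (1,2) of Q⁵, where Q is the adjacency matrix.
Q² = [[2, 0, 0], [0, 1, 1], [0, 1, 1]]
Q³ = [[0, 2, 2], [2, 0, 0], [2, 0, 0]]
Q⁴ = [[4, 0, 0], [0, 2, 2], [0, 2, 2]]
Q⁵ = [[0, 4, 4], [4, 0, 0], [4, 0, 0]]

4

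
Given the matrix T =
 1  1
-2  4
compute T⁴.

[[-49, 65], [-130, 146]]

tr T = 5 and det T = 6, so the characteristic polynomial is λ² − (5)λ + (6) with roots 2 and 3.
Eigenvectors give P = [[1, -1], [1, -2]] with P⁻¹ = [[2, -1], [1, -1]], and T = P·diag(2, 3)·P⁻¹.
Then T⁴ = P·diag(16, 81)·P⁻¹ = [[16, -81], [16, -162]] · [[2, -1], [1, -1]] = [[-49, 65], [-130, 146]].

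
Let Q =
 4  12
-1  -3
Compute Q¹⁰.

Q² = Q (a projection; rank 1, trace 1), so Q¹⁰ = Q.

[[4, 12], [-1, -3]]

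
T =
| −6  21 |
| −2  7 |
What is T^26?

T² = T (a projection; rank 1, trace 1), so T^26 = T.

[[−6, 21], [−2, 7]]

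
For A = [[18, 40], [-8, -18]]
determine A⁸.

tr A = 0 and det A = -4, so the characteristic polynomial is λ² − (0)λ + (-4) with roots 2 and -2.
Eigenvectors give P = [[-5, 2], [2, -1]] with P⁻¹ = [[-1, -2], [-2, -5]], and A = P·diag(2, -2)·P⁻¹.
Then A⁸ = P·diag(256, 256)·P⁻¹ = [[-1280, 512], [512, -256]] · [[-1, -2], [-2, -5]] = [[256, 0], [0, 256]].

[[256, 0], [0, 256]]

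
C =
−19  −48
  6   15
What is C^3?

tr C = −4 and det C = 3, so the characteristic polynomial is λ² − (−4)λ + (3) with roots −3 and −1.
Eigenvectors give P = [[−3, −8], [1, 3]] with P⁻¹ = [[−3, −8], [1, 3]], and C = P·diag(−3, −1)·P⁻¹.
Then C^3 = P·diag(−27, −1)·P⁻¹ = [[81, 8], [−27, −3]] · [[−3, −8], [1, 3]] = [[−235, −624], [78, 207]].

[[−235, −624], [78, 207]]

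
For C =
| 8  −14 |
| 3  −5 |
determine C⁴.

[[106, −210], [45, −89]]

tr C = 3 and det C = 2, so the characteristic polynomial is λ² − (3)λ + (2) with roots 2 and 1.
Eigenvectors give P = [[−7, −2], [−3, −1]] with P⁻¹ = [[−1, 2], [3, −7]], and C = P·diag(2, 1)·P⁻¹.
Then C⁴ = P·diag(16, 1)·P⁻¹ = [[−112, −2], [−48, −1]] · [[−1, 2], [3, −7]] = [[106, −210], [45, −89]].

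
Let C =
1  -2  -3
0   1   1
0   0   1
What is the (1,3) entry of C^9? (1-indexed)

C = I + N where N = [[0, -2, -3], [0, 0, 1], [0, 0, 0]] is strictly upper-triangular, so N^3 = 0.
(I + N)^9 = I + 9·N + 36·N^2 = [[1, -18, -99], [0, 1, 9], [0, 0, 1]].

-99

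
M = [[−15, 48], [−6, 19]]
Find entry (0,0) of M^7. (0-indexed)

−17487

tr M = 4 and det M = 3, so the characteristic polynomial is λ² − (4)λ + (3) with roots 3 and 1.
Eigenvectors give P = [[−8, 3], [−3, 1]] with P⁻¹ = [[1, −3], [3, −8]], and M = P·diag(3, 1)·P⁻¹.
Then M^7 = P·diag(2187, 1)·P⁻¹ = [[−17496, 3], [−6561, 1]] · [[1, −3], [3, −8]] = [[−17487, 52464], [−6558, 19675]].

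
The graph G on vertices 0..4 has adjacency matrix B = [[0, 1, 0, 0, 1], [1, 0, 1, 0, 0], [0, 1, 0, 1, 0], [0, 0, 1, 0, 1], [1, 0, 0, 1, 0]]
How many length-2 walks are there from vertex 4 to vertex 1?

1

The number of length-2 walks from vertex 4 to vertex 1 is entry (4,1) of B², where B is the adjacency matrix.
B² = [[2, 0, 1, 1, 0], [0, 2, 0, 1, 1], [1, 0, 2, 0, 1], [1, 1, 0, 2, 0], [0, 1, 1, 0, 2]]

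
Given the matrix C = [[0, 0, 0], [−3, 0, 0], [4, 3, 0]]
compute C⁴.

C is strictly triangular, hence nilpotent: C³ = 0, so C⁴ = 0.

[[0, 0, 0], [0, 0, 0], [0, 0, 0]]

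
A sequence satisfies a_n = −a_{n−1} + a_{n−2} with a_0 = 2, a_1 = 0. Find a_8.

With companion matrix C = [[−1, 1], [1, 0]], [a_n, a_{n−1}]ᵀ = C·[a_{n−1}, a_{n−2}]ᵀ, so [a_8, a_7]ᵀ = C⁷·[a_1, a_0]ᵀ.
C⁷ = [[−21, 13], [13, −8]], giving [a_8, a_7]ᵀ = [[26], [−16]].

26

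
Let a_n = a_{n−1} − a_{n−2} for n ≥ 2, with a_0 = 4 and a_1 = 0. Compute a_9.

−4

With companion matrix C = [[1, −1], [1, 0]], [a_n, a_{n−1}]ᵀ = C·[a_{n−1}, a_{n−2}]ᵀ, so [a_9, a_8]ᵀ = C⁸·[a_1, a_0]ᵀ.
C⁸ = [[0, −1], [1, −1]], giving [a_9, a_8]ᵀ = [[−4], [−4]].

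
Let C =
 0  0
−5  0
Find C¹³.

[[0, 0], [0, 0]]

C is strictly triangular, hence nilpotent: C² = 0, so C¹³ = 0.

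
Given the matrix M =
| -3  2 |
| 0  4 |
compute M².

[[9, 2], [0, 16]]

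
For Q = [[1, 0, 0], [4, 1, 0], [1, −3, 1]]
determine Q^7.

Q = I + N where N = [[0, 0, 0], [4, 0, 0], [1, −3, 0]] is strictly lower-triangular, so N^3 = 0.
(I + N)^7 = I + 7·N + 21·N^2 = [[1, 0, 0], [28, 1, 0], [−245, −21, 1]].

[[1, 0, 0], [28, 1, 0], [−245, −21, 1]]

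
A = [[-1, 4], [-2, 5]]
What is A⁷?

tr A = 4 and det A = 3, so the characteristic polynomial is λ² − (4)λ + (3) with roots 3 and 1.
Eigenvectors give P = [[-1, 2], [-1, 1]] with P⁻¹ = [[1, -2], [1, -1]], and A = P·diag(3, 1)·P⁻¹.
Then A⁷ = P·diag(2187, 1)·P⁻¹ = [[-2187, 2], [-2187, 1]] · [[1, -2], [1, -1]] = [[-2185, 4372], [-2186, 4373]].

[[-2185, 4372], [-2186, 4373]]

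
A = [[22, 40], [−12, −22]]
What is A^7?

tr A = 0 and det A = −4, so the characteristic polynomial is λ² − (0)λ + (−4) with roots −2 and 2.
Eigenvectors give P = [[−5, −2], [3, 1]] with P⁻¹ = [[1, 2], [−3, −5]], and A = P·diag(−2, 2)·P⁻¹.
Then A^7 = P·diag(−128, 128)·P⁻¹ = [[640, −256], [−384, 128]] · [[1, 2], [−3, −5]] = [[1408, 2560], [−768, −1408]].

[[1408, 2560], [−768, −1408]]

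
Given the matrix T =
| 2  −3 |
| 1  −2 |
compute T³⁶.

[[1, 0], [0, 1]]

T² = I (check: tr T = 0 and det T = −1), so T³⁶ = I since 36 is even.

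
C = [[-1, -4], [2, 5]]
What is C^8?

[[-6559, -13120], [6560, 13121]]

tr C = 4 and det C = 3, so the characteristic polynomial is λ² − (4)λ + (3) with roots 3 and 1.
Eigenvectors give P = [[-1, -2], [1, 1]] with P⁻¹ = [[1, 2], [-1, -1]], and C = P·diag(3, 1)·P⁻¹.
Then C^8 = P·diag(6561, 1)·P⁻¹ = [[-6561, -2], [6561, 1]] · [[1, 2], [-1, -1]] = [[-6559, -13120], [6560, 13121]].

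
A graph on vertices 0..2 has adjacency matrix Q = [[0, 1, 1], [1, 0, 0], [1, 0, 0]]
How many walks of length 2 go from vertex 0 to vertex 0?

The number of length-2 walks from vertex 0 to vertex 0 is entry (0,0) of Q², where Q is the adjacency matrix.
Q² = [[2, 0, 0], [0, 1, 1], [0, 1, 1]]

2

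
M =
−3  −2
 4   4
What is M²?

[[1, −2], [4, 8]]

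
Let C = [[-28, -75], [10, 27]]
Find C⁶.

[[4054, 9975], [-1330, -3261]]

tr C = -1 and det C = -6, so the characteristic polynomial is λ² − (-1)λ + (-6) with roots -3 and 2.
Eigenvectors give P = [[-3, 5], [1, -2]] with P⁻¹ = [[-2, -5], [-1, -3]], and C = P·diag(-3, 2)·P⁻¹.
Then C⁶ = P·diag(729, 64)·P⁻¹ = [[-2187, 320], [729, -128]] · [[-2, -5], [-1, -3]] = [[4054, 9975], [-1330, -3261]].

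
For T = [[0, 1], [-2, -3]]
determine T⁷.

tr T = -3 and det T = 2, so the characteristic polynomial is λ² − (-3)λ + (2) with roots -1 and -2.
Eigenvectors give P = [[1, 1], [-1, -2]] with P⁻¹ = [[2, 1], [-1, -1]], and T = P·diag(-1, -2)·P⁻¹.
Then T⁷ = P·diag(-1, -128)·P⁻¹ = [[-1, -128], [1, 256]] · [[2, 1], [-1, -1]] = [[126, 127], [-254, -255]].

[[126, 127], [-254, -255]]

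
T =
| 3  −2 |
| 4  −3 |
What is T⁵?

T² = I (check: tr T = 0 and det T = −1), so T⁵ = T since 5 is odd.

[[3, −2], [4, −3]]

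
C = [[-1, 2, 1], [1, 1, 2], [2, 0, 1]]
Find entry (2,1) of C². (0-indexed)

4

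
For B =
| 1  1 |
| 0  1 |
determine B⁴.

B = I + N where N = [[0, 1], [0, 0]] is strictly upper-triangular, so N² = 0.
(I + N)⁴ = I + 4·N = [[1, 4], [0, 1]].

[[1, 4], [0, 1]]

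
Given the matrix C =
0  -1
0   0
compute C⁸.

[[0, 0], [0, 0]]

C is strictly triangular, hence nilpotent: C² = 0, so C⁸ = 0.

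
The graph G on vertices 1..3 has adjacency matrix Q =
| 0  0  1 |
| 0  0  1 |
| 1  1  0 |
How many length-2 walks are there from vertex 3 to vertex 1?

0

The number of length-2 walks from vertex 3 to vertex 1 is entry (3,1) of Q², where Q is the adjacency matrix.
Q² = [[1, 1, 0], [1, 1, 0], [0, 0, 2]]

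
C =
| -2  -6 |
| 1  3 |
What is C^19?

[[-2, -6], [1, 3]]

C² = C (a projection; rank 1, trace 1), so C^19 = C.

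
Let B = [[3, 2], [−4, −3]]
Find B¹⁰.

[[1, 0], [0, 1]]

B² = I (check: tr B = 0 and det B = −1), so B¹⁰ = I since 10 is even.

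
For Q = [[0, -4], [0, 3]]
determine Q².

[[0, -12], [0, 9]]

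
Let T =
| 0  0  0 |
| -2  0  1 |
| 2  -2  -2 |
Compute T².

[[0, 0, 0], [2, -2, -2], [0, 4, 2]]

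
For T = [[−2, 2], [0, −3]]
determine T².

[[4, −10], [0, 9]]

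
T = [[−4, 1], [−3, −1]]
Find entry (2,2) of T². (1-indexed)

−2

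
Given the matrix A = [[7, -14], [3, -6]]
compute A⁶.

[[7, -14], [3, -6]]

A² = A (a projection; rank 1, trace 1), so A⁶ = A.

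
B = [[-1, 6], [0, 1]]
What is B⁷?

[[-1, 6], [0, 1]]

B² = I (check: tr B = 0 and det B = -1), so B⁷ = B since 7 is odd.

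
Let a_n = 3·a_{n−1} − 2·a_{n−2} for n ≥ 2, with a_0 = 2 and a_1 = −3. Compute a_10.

With companion matrix T = [[3, −2], [1, 0]], [a_n, a_{n−1}]ᵀ = T·[a_{n−1}, a_{n−2}]ᵀ, so [a_10, a_9]ᵀ = T⁹·[a_1, a_0]ᵀ.
T⁹ = [[1023, −1022], [511, −510]], giving [a_10, a_9]ᵀ = [[−5113], [−2553]].

−5113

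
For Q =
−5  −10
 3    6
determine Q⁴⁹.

Q² = Q (a projection; rank 1, trace 1), so Q⁴⁹ = Q.

[[−5, −10], [3, 6]]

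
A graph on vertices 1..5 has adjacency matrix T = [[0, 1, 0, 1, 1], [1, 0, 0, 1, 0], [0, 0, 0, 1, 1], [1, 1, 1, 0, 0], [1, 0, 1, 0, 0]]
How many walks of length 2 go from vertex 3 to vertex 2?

1

The number of length-2 walks from vertex 3 to vertex 2 is entry (3,2) of T², where T is the adjacency matrix.
T² = [[3, 1, 2, 1, 0], [1, 2, 1, 1, 1], [2, 1, 2, 0, 0], [1, 1, 0, 3, 2], [0, 1, 0, 2, 2]]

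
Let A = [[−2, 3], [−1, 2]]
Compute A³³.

[[−2, 3], [−1, 2]]

A² = I (check: tr A = 0 and det A = −1), so A³³ = A since 33 is odd.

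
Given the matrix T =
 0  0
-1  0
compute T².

T is strictly triangular, hence nilpotent: T² = 0, so T² = 0.

[[0, 0], [0, 0]]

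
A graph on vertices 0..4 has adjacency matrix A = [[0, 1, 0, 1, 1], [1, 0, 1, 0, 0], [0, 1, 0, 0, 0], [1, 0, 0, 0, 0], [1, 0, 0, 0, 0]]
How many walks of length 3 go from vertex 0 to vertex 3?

The number of length-3 walks from vertex 0 to vertex 3 is entry (0,3) of A^3, where A is the adjacency matrix.
A^2 = [[3, 0, 1, 0, 0], [0, 2, 0, 1, 1], [1, 0, 1, 0, 0], [0, 1, 0, 1, 1], [0, 1, 0, 1, 1]]
A^3 = [[0, 4, 0, 3, 3], [4, 0, 2, 0, 0], [0, 2, 0, 1, 1], [3, 0, 1, 0, 0], [3, 0, 1, 0, 0]]

3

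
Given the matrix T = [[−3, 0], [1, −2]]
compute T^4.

[[81, 0], [−65, 16]]

tr T = −5 and det T = 6, so the characteristic polynomial is λ² − (−5)λ + (6) with roots −3 and −2.
Eigenvectors give P = [[−1, 0], [1, 1]] with P⁻¹ = [[−1, 0], [1, 1]], and T = P·diag(−3, −2)·P⁻¹.
Then T^4 = P·diag(81, 16)·P⁻¹ = [[−81, 0], [81, 16]] · [[−1, 0], [1, 1]] = [[81, 0], [−65, 16]].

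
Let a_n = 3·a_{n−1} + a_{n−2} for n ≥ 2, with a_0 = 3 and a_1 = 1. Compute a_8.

7494

With companion matrix B = [[3, 1], [1, 0]], [a_n, a_{n−1}]ᵀ = B·[a_{n−1}, a_{n−2}]ᵀ, so [a_8, a_7]ᵀ = B⁷·[a_1, a_0]ᵀ.
B⁷ = [[3927, 1189], [1189, 360]], giving [a_8, a_7]ᵀ = [[7494], [2269]].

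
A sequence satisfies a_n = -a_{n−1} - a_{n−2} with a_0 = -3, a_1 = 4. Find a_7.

4

With companion matrix A = [[-1, -1], [1, 0]], [a_n, a_{n−1}]ᵀ = A·[a_{n−1}, a_{n−2}]ᵀ, so [a_7, a_6]ᵀ = A⁶·[a_1, a_0]ᵀ.
A⁶ = [[1, 0], [0, 1]], giving [a_7, a_6]ᵀ = [[4], [-3]].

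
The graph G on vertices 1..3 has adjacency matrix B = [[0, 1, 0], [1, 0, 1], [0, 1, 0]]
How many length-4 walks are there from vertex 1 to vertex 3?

2

The number of length-4 walks from vertex 1 to vertex 3 is entry (1,3) of B⁴, where B is the adjacency matrix.
B² = [[1, 0, 1], [0, 2, 0], [1, 0, 1]]
B³ = [[0, 2, 0], [2, 0, 2], [0, 2, 0]]
B⁴ = [[2, 0, 2], [0, 4, 0], [2, 0, 2]]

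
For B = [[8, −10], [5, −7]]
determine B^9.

[[39878, −40390], [20195, −20707]]

tr B = 1 and det B = −6, so the characteristic polynomial is λ² − (1)λ + (−6) with roots −2 and 3.
Eigenvectors give P = [[−1, 2], [−1, 1]] with P⁻¹ = [[1, −2], [1, −1]], and B = P·diag(−2, 3)·P⁻¹.
Then B^9 = P·diag(−512, 19683)·P⁻¹ = [[512, 39366], [512, 19683]] · [[1, −2], [1, −1]] = [[39878, −40390], [20195, −20707]].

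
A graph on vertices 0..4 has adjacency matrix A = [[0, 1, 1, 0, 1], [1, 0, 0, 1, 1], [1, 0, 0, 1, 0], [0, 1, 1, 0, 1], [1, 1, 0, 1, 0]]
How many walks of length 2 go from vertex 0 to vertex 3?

3

The number of length-2 walks from vertex 0 to vertex 3 is entry (0,3) of A^2, where A is the adjacency matrix.
A^2 = [[3, 1, 0, 3, 1], [1, 3, 2, 1, 2], [0, 2, 2, 0, 2], [3, 1, 0, 3, 1], [1, 2, 2, 1, 3]]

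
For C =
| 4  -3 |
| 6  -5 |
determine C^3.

tr C = -1 and det C = -2, so the characteristic polynomial is λ² − (-1)λ + (-2) with roots -2 and 1.
Eigenvectors give P = [[1, 1], [2, 1]] with P⁻¹ = [[-1, 1], [2, -1]], and C = P·diag(-2, 1)·P⁻¹.
Then C^3 = P·diag(-8, 1)·P⁻¹ = [[-8, 1], [-16, 1]] · [[-1, 1], [2, -1]] = [[10, -9], [18, -17]].

[[10, -9], [18, -17]]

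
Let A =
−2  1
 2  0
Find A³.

A² = [[6, −2], [−4, 2]]
A³ = [[−16, 6], [12, −4]]

[[−16, 6], [12, −4]]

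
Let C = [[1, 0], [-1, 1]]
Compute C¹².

C = I + N where N = [[0, 0], [-1, 0]] is strictly lower-triangular, so N² = 0.
(I + N)¹² = I + 12·N = [[1, 0], [-12, 1]].

[[1, 0], [-12, 1]]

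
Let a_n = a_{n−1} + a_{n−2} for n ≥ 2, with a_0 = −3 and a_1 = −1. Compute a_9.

With companion matrix B = [[1, 1], [1, 0]], [a_n, a_{n−1}]ᵀ = B·[a_{n−1}, a_{n−2}]ᵀ, so [a_9, a_8]ᵀ = B⁸·[a_1, a_0]ᵀ.
B⁸ = [[34, 21], [21, 13]], giving [a_9, a_8]ᵀ = [[−97], [−60]].

−97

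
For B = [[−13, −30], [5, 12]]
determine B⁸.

[[19171, 37830], [−6305, −12354]]

tr B = −1 and det B = −6, so the characteristic polynomial is λ² − (−1)λ + (−6) with roots 2 and −3.
Eigenvectors give P = [[−2, −3], [1, 1]] with P⁻¹ = [[1, 3], [−1, −2]], and B = P·diag(2, −3)·P⁻¹.
Then B⁸ = P·diag(256, 6561)·P⁻¹ = [[−512, −19683], [256, 6561]] · [[1, 3], [−1, −2]] = [[19171, 37830], [−6305, −12354]].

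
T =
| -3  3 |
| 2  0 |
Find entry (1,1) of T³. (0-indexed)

T² = [[15, -9], [-6, 6]]
T³ = [[-63, 45], [30, -18]]

-18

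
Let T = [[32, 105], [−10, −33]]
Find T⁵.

[[1682, 5775], [−550, −1893]]

tr T = −1 and det T = −6, so the characteristic polynomial is λ² − (−1)λ + (−6) with roots −3 and 2.
Eigenvectors give P = [[−3, 7], [1, −2]] with P⁻¹ = [[2, 7], [1, 3]], and T = P·diag(−3, 2)·P⁻¹.
Then T⁵ = P·diag(−243, 32)·P⁻¹ = [[729, 224], [−243, −64]] · [[2, 7], [1, 3]] = [[1682, 5775], [−550, −1893]].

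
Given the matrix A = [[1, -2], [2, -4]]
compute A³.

A² = [[-3, 6], [-6, 12]]
A³ = [[9, -18], [18, -36]]

[[9, -18], [18, -36]]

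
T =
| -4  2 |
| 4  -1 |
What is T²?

[[24, -10], [-20, 9]]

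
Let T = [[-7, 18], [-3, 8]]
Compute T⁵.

tr T = 1 and det T = -2, so the characteristic polynomial is λ² − (1)λ + (-2) with roots 2 and -1.
Eigenvectors give P = [[2, -3], [1, -1]] with P⁻¹ = [[-1, 3], [-1, 2]], and T = P·diag(2, -1)·P⁻¹.
Then T⁵ = P·diag(32, -1)·P⁻¹ = [[64, 3], [32, 1]] · [[-1, 3], [-1, 2]] = [[-67, 198], [-33, 98]].

[[-67, 198], [-33, 98]]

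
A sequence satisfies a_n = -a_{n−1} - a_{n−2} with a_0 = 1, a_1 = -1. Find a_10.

-1

With companion matrix Q = [[-1, -1], [1, 0]], [a_n, a_{n−1}]ᵀ = Q·[a_{n−1}, a_{n−2}]ᵀ, so [a_10, a_9]ᵀ = Q⁹·[a_1, a_0]ᵀ.
Q⁹ = [[1, 0], [0, 1]], giving [a_10, a_9]ᵀ = [[-1], [1]].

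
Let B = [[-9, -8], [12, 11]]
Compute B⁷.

tr B = 2 and det B = -3, so the characteristic polynomial is λ² − (2)λ + (-3) with roots -1 and 3.
Eigenvectors give P = [[1, -2], [-1, 3]] with P⁻¹ = [[3, 2], [1, 1]], and B = P·diag(-1, 3)·P⁻¹.
Then B⁷ = P·diag(-1, 2187)·P⁻¹ = [[-1, -4374], [1, 6561]] · [[3, 2], [1, 1]] = [[-4377, -4376], [6564, 6563]].

[[-4377, -4376], [6564, 6563]]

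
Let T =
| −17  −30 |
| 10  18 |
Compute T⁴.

[[−179, −390], [130, 276]]

tr T = 1 and det T = −6, so the characteristic polynomial is λ² − (1)λ + (−6) with roots 3 and −2.
Eigenvectors give P = [[3, −2], [−2, 1]] with P⁻¹ = [[−1, −2], [−2, −3]], and T = P·diag(3, −2)·P⁻¹.
Then T⁴ = P·diag(81, 16)·P⁻¹ = [[243, −32], [−162, 16]] · [[−1, −2], [−2, −3]] = [[−179, −390], [130, 276]].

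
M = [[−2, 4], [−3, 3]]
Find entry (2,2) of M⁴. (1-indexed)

M² = [[−8, 4], [−3, −3]]
M³ = [[4, −20], [15, −21]]
M⁴ = [[52, −44], [33, −3]]

−3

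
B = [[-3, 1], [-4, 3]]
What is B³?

B² = [[5, 0], [0, 5]]
B³ = [[-15, 5], [-20, 15]]

[[-15, 5], [-20, 15]]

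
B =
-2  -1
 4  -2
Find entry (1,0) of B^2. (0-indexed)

-16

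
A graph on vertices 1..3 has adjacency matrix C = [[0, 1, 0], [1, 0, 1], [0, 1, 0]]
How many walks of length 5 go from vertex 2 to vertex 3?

4

The number of length-5 walks from vertex 2 to vertex 3 is entry (2,3) of C⁵, where C is the adjacency matrix.
C² = [[1, 0, 1], [0, 2, 0], [1, 0, 1]]
C³ = [[0, 2, 0], [2, 0, 2], [0, 2, 0]]
C⁴ = [[2, 0, 2], [0, 4, 0], [2, 0, 2]]
C⁵ = [[0, 4, 0], [4, 0, 4], [0, 4, 0]]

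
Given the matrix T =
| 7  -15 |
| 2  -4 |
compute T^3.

[[43, -105], [14, -34]]

tr T = 3 and det T = 2, so the characteristic polynomial is λ² − (3)λ + (2) with roots 1 and 2.
Eigenvectors give P = [[-5, 3], [-2, 1]] with P⁻¹ = [[1, -3], [2, -5]], and T = P·diag(1, 2)·P⁻¹.
Then T^3 = P·diag(1, 8)·P⁻¹ = [[-5, 24], [-2, 8]] · [[1, -3], [2, -5]] = [[43, -105], [14, -34]].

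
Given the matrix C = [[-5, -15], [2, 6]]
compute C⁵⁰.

C² = C (a projection; rank 1, trace 1), so C⁵⁰ = C.

[[-5, -15], [2, 6]]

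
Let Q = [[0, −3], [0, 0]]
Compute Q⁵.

Q is strictly triangular, hence nilpotent: Q² = 0, so Q⁵ = 0.

[[0, 0], [0, 0]]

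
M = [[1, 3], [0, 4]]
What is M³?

M² = [[1, 15], [0, 16]]
M³ = [[1, 63], [0, 64]]

[[1, 63], [0, 64]]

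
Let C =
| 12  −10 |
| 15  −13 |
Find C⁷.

tr C = −1 and det C = −6, so the characteristic polynomial is λ² − (−1)λ + (−6) with roots 2 and −3.
Eigenvectors give P = [[1, −2], [1, −3]] with P⁻¹ = [[3, −2], [1, −1]], and C = P·diag(2, −3)·P⁻¹.
Then C⁷ = P·diag(128, −2187)·P⁻¹ = [[128, 4374], [128, 6561]] · [[3, −2], [1, −1]] = [[4758, −4630], [6945, −6817]].

[[4758, −4630], [6945, −6817]]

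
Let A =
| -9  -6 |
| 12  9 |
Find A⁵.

[[-729, -486], [972, 729]]

tr A = 0 and det A = -9, so the characteristic polynomial is λ² − (0)λ + (-9) with roots -3 and 3.
Eigenvectors give P = [[1, -1], [-1, 2]] with P⁻¹ = [[2, 1], [1, 1]], and A = P·diag(-3, 3)·P⁻¹.
Then A⁵ = P·diag(-243, 243)·P⁻¹ = [[-243, -243], [243, 486]] · [[2, 1], [1, 1]] = [[-729, -486], [972, 729]].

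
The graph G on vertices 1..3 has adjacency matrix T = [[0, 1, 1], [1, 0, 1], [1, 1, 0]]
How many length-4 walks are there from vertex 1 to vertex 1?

The number of length-4 walks from vertex 1 to vertex 1 is entry (1,1) of T^4, where T is the adjacency matrix.
T^2 = [[2, 1, 1], [1, 2, 1], [1, 1, 2]]
T^3 = [[2, 3, 3], [3, 2, 3], [3, 3, 2]]
T^4 = [[6, 5, 5], [5, 6, 5], [5, 5, 6]]

6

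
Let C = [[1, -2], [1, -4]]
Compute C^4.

[[-17, 78], [-39, 178]]

C^2 = [[-1, 6], [-3, 14]]
C^3 = [[5, -22], [11, -50]]
C^4 = [[-17, 78], [-39, 178]]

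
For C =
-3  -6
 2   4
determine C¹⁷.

[[-3, -6], [2, 4]]

C² = C (a projection; rank 1, trace 1), so C¹⁷ = C.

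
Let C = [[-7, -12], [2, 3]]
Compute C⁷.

[[-6559, -13116], [2186, 4371]]

tr C = -4 and det C = 3, so the characteristic polynomial is λ² − (-4)λ + (3) with roots -3 and -1.
Eigenvectors give P = [[3, -2], [-1, 1]] with P⁻¹ = [[1, 2], [1, 3]], and C = P·diag(-3, -1)·P⁻¹.
Then C⁷ = P·diag(-2187, -1)·P⁻¹ = [[-6561, 2], [2187, -1]] · [[1, 2], [1, 3]] = [[-6559, -13116], [2186, 4371]].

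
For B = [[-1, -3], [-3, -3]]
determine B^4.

B^2 = [[10, 12], [12, 18]]
B^3 = [[-46, -66], [-66, -90]]
B^4 = [[244, 336], [336, 468]]

[[244, 336], [336, 468]]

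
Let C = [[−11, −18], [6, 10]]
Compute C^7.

[[−515, −774], [258, 388]]

tr C = −1 and det C = −2, so the characteristic polynomial is λ² − (−1)λ + (−2) with roots −2 and 1.
Eigenvectors give P = [[−2, −3], [1, 2]] with P⁻¹ = [[−2, −3], [1, 2]], and C = P·diag(−2, 1)·P⁻¹.
Then C^7 = P·diag(−128, 1)·P⁻¹ = [[256, −3], [−128, 2]] · [[−2, −3], [1, 2]] = [[−515, −774], [258, 388]].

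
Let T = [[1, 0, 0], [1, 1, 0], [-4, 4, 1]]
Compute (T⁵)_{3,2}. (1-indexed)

T = I + N where N = [[0, 0, 0], [1, 0, 0], [-4, 4, 0]] is strictly lower-triangular, so N³ = 0.
(I + N)⁵ = I + 5·N + 10·N² = [[1, 0, 0], [5, 1, 0], [20, 20, 1]].

20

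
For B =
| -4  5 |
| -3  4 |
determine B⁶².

[[1, 0], [0, 1]]

B² = I (check: tr B = 0 and det B = -1), so B⁶² = I since 62 is even.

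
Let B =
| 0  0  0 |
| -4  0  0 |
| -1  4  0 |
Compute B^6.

B is strictly triangular, hence nilpotent: B^3 = 0, so B^6 = 0.

[[0, 0, 0], [0, 0, 0], [0, 0, 0]]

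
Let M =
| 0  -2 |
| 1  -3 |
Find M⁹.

tr M = -3 and det M = 2, so the characteristic polynomial is λ² − (-3)λ + (2) with roots -2 and -1.
Eigenvectors give P = [[-1, 2], [-1, 1]] with P⁻¹ = [[1, -2], [1, -1]], and M = P·diag(-2, -1)·P⁻¹.
Then M⁹ = P·diag(-512, -1)·P⁻¹ = [[512, -2], [512, -1]] · [[1, -2], [1, -1]] = [[510, -1022], [511, -1023]].

[[510, -1022], [511, -1023]]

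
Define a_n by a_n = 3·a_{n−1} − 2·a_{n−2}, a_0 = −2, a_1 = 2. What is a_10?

4090

With companion matrix M = [[3, −2], [1, 0]], [a_n, a_{n−1}]ᵀ = M·[a_{n−1}, a_{n−2}]ᵀ, so [a_10, a_9]ᵀ = M^9·[a_1, a_0]ᵀ.
M^9 = [[1023, −1022], [511, −510]], giving [a_10, a_9]ᵀ = [[4090], [2042]].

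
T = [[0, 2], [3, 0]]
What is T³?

[[0, 12], [18, 0]]

T² = [[6, 0], [0, 6]]
T³ = [[0, 12], [18, 0]]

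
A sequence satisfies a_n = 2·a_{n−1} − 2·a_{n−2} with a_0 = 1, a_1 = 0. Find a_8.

With companion matrix C = [[2, −2], [1, 0]], [a_n, a_{n−1}]ᵀ = C·[a_{n−1}, a_{n−2}]ᵀ, so [a_8, a_7]ᵀ = C⁷·[a_1, a_0]ᵀ.
C⁷ = [[0, 16], [−8, 16]], giving [a_8, a_7]ᵀ = [[16], [16]].

16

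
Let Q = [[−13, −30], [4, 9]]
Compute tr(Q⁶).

tr Q = −4 and det Q = 3, so the characteristic polynomial is λ² − (−4)λ + (3) with roots −3 and −1.
Eigenvectors give P = [[−3, −5], [1, 2]] with P⁻¹ = [[−2, −5], [1, 3]], and Q = P·diag(−3, −1)·P⁻¹.
Then Q⁶ = P·diag(729, 1)·P⁻¹ = [[−2187, −5], [729, 2]] · [[−2, −5], [1, 3]] = [[4369, 10920], [−1456, −3639]].

730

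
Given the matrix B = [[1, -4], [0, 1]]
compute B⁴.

[[1, -16], [0, 1]]

B = I + N where N = [[0, -4], [0, 0]] is strictly upper-triangular, so N² = 0.
(I + N)⁴ = I + 4·N = [[1, -16], [0, 1]].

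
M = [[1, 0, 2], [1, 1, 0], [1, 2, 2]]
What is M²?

[[3, 4, 6], [2, 1, 2], [5, 6, 6]]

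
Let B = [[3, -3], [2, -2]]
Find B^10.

[[3, -3], [2, -2]]

B² = B (a projection; rank 1, trace 1), so B^10 = B.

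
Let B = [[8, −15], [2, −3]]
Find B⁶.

[[4054, −9975], [1330, −3261]]

tr B = 5 and det B = 6, so the characteristic polynomial is λ² − (5)λ + (6) with roots 2 and 3.
Eigenvectors give P = [[−5, −3], [−2, −1]] with P⁻¹ = [[1, −3], [−2, 5]], and B = P·diag(2, 3)·P⁻¹.
Then B⁶ = P·diag(64, 729)·P⁻¹ = [[−320, −2187], [−128, −729]] · [[1, −3], [−2, 5]] = [[4054, −9975], [1330, −3261]].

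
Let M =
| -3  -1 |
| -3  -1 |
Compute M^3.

[[-48, -16], [-48, -16]]

M^2 = [[12, 4], [12, 4]]
M^3 = [[-48, -16], [-48, -16]]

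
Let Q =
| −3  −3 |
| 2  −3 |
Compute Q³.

Q² = [[3, 18], [−12, 3]]
Q³ = [[27, −63], [42, 27]]

[[27, −63], [42, 27]]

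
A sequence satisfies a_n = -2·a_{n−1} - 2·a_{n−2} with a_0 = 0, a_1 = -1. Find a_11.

-32

With companion matrix M = [[-2, -2], [1, 0]], [a_n, a_{n−1}]ᵀ = M·[a_{n−1}, a_{n−2}]ᵀ, so [a_11, a_10]ᵀ = M¹⁰·[a_1, a_0]ᵀ.
M¹⁰ = [[32, 64], [-32, -32]], giving [a_11, a_10]ᵀ = [[-32], [32]].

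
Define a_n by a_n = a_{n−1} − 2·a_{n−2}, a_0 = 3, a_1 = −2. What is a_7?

With companion matrix C = [[1, −2], [1, 0]], [a_n, a_{n−1}]ᵀ = C·[a_{n−1}, a_{n−2}]ᵀ, so [a_7, a_6]ᵀ = C^6·[a_1, a_0]ᵀ.
C^6 = [[7, −10], [5, 2]], giving [a_7, a_6]ᵀ = [[−44], [−4]].

−44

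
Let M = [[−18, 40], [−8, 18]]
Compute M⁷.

tr M = 0 and det M = −4, so the characteristic polynomial is λ² − (0)λ + (−4) with roots 2 and −2.
Eigenvectors give P = [[2, 5], [1, 2]] with P⁻¹ = [[−2, 5], [1, −2]], and M = P·diag(2, −2)·P⁻¹.
Then M⁷ = P·diag(128, −128)·P⁻¹ = [[256, −640], [128, −256]] · [[−2, 5], [1, −2]] = [[−1152, 2560], [−512, 1152]].

[[−1152, 2560], [−512, 1152]]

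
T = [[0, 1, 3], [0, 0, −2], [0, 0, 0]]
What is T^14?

T is strictly triangular, hence nilpotent: T^3 = 0, so T^14 = 0.

[[0, 0, 0], [0, 0, 0], [0, 0, 0]]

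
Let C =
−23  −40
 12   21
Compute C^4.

[[481, 800], [−240, −399]]

tr C = −2 and det C = −3, so the characteristic polynomial is λ² − (−2)λ + (−3) with roots 1 and −3.
Eigenvectors give P = [[5, −2], [−3, 1]] with P⁻¹ = [[−1, −2], [−3, −5]], and C = P·diag(1, −3)·P⁻¹.
Then C^4 = P·diag(1, 81)·P⁻¹ = [[5, −162], [−3, 81]] · [[−1, −2], [−3, −5]] = [[481, 800], [−240, −399]].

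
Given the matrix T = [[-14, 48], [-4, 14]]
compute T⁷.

[[-896, 3072], [-256, 896]]

tr T = 0 and det T = -4, so the characteristic polynomial is λ² − (0)λ + (-4) with roots 2 and -2.
Eigenvectors give P = [[3, 4], [1, 1]] with P⁻¹ = [[-1, 4], [1, -3]], and T = P·diag(2, -2)·P⁻¹.
Then T⁷ = P·diag(128, -128)·P⁻¹ = [[384, -512], [128, -128]] · [[-1, 4], [1, -3]] = [[-896, 3072], [-256, 896]].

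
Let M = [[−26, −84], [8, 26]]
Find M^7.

tr M = 0 and det M = −4, so the characteristic polynomial is λ² − (0)λ + (−4) with roots 2 and −2.
Eigenvectors give P = [[−3, 7], [1, −2]] with P⁻¹ = [[2, 7], [1, 3]], and M = P·diag(2, −2)·P⁻¹.
Then M^7 = P·diag(128, −128)·P⁻¹ = [[−384, −896], [128, 256]] · [[2, 7], [1, 3]] = [[−1664, −5376], [512, 1664]].

[[−1664, −5376], [512, 1664]]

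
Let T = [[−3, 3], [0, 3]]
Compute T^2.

[[9, 0], [0, 9]]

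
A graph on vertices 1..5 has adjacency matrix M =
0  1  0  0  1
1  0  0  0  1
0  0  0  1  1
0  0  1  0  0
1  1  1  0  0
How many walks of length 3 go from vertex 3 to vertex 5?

4

The number of length-3 walks from vertex 3 to vertex 5 is entry (3,5) of M³, where M is the adjacency matrix.
M² = [[2, 1, 1, 0, 1], [1, 2, 1, 0, 1], [1, 1, 2, 0, 0], [0, 0, 0, 1, 1], [1, 1, 0, 1, 3]]
M³ = [[2, 3, 1, 1, 4], [3, 2, 1, 1, 4], [1, 1, 0, 2, 4], [1, 1, 2, 0, 0], [4, 4, 4, 0, 2]]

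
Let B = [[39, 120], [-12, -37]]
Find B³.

tr B = 2 and det B = -3, so the characteristic polynomial is λ² − (2)λ + (-3) with roots -1 and 3.
Eigenvectors give P = [[-3, 10], [1, -3]] with P⁻¹ = [[3, 10], [1, 3]], and B = P·diag(-1, 3)·P⁻¹.
Then B³ = P·diag(-1, 27)·P⁻¹ = [[3, 270], [-1, -81]] · [[3, 10], [1, 3]] = [[279, 840], [-84, -253]].

[[279, 840], [-84, -253]]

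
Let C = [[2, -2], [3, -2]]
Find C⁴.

[[4, 0], [0, 4]]

C² = [[-2, 0], [0, -2]]
C³ = [[-4, 4], [-6, 4]]
C⁴ = [[4, 0], [0, 4]]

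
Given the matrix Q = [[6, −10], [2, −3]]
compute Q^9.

[[2556, −5110], [1022, −2043]]

tr Q = 3 and det Q = 2, so the characteristic polynomial is λ² − (3)λ + (2) with roots 2 and 1.
Eigenvectors give P = [[5, 2], [2, 1]] with P⁻¹ = [[1, −2], [−2, 5]], and Q = P·diag(2, 1)·P⁻¹.
Then Q^9 = P·diag(512, 1)·P⁻¹ = [[2560, 2], [1024, 1]] · [[1, −2], [−2, 5]] = [[2556, −5110], [1022, −2043]].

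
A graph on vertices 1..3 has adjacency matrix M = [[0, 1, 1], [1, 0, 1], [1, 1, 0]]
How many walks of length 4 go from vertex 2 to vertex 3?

5

The number of length-4 walks from vertex 2 to vertex 3 is entry (2,3) of M⁴, where M is the adjacency matrix.
M² = [[2, 1, 1], [1, 2, 1], [1, 1, 2]]
M³ = [[2, 3, 3], [3, 2, 3], [3, 3, 2]]
M⁴ = [[6, 5, 5], [5, 6, 5], [5, 5, 6]]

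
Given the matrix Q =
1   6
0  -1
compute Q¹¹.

Q² = I (check: tr Q = 0 and det Q = -1), so Q¹¹ = Q since 11 is odd.

[[1, 6], [0, -1]]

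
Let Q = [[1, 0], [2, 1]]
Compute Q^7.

Q = I + N where N = [[0, 0], [2, 0]] is strictly lower-triangular, so N^2 = 0.
(I + N)^7 = I + 7·N = [[1, 0], [14, 1]].

[[1, 0], [14, 1]]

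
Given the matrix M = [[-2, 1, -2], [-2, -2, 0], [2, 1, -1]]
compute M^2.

[[-2, -6, 6], [8, 2, 4], [-8, -1, -3]]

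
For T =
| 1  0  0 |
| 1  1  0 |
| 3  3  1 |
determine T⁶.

[[1, 0, 0], [6, 1, 0], [63, 18, 1]]

T = I + N where N = [[0, 0, 0], [1, 0, 0], [3, 3, 0]] is strictly lower-triangular, so N³ = 0.
(I + N)⁶ = I + 6·N + 15·N² = [[1, 0, 0], [6, 1, 0], [63, 18, 1]].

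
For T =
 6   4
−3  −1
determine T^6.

tr T = 5 and det T = 6, so the characteristic polynomial is λ² − (5)λ + (6) with roots 2 and 3.
Eigenvectors give P = [[−1, 4], [1, −3]] with P⁻¹ = [[3, 4], [1, 1]], and T = P·diag(2, 3)·P⁻¹.
Then T^6 = P·diag(64, 729)·P⁻¹ = [[−64, 2916], [64, −2187]] · [[3, 4], [1, 1]] = [[2724, 2660], [−1995, −1931]].

[[2724, 2660], [−1995, −1931]]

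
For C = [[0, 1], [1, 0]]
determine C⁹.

[[0, 1], [1, 0]]

C² = I (check: tr C = 0 and det C = -1), so C⁹ = C since 9 is odd.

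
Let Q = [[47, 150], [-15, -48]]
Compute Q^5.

[[2507, 8250], [-825, -2718]]

tr Q = -1 and det Q = -6, so the characteristic polynomial is λ² − (-1)λ + (-6) with roots -3 and 2.
Eigenvectors give P = [[-3, 10], [1, -3]] with P⁻¹ = [[3, 10], [1, 3]], and Q = P·diag(-3, 2)·P⁻¹.
Then Q^5 = P·diag(-243, 32)·P⁻¹ = [[729, 320], [-243, -96]] · [[3, 10], [1, 3]] = [[2507, 8250], [-825, -2718]].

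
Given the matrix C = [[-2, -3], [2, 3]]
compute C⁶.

C² = C (a projection; rank 1, trace 1), so C⁶ = C.

[[-2, -3], [2, 3]]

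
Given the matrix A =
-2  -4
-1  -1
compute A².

[[8, 12], [3, 5]]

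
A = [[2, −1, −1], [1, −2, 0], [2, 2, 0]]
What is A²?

[[1, −2, −2], [0, 3, −1], [6, −6, −2]]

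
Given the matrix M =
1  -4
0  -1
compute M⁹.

[[1, -4], [0, -1]]

M² = I (check: tr M = 0 and det M = -1), so M⁹ = M since 9 is odd.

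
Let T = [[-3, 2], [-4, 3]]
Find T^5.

T² = I (check: tr T = 0 and det T = -1), so T^5 = T since 5 is odd.

[[-3, 2], [-4, 3]]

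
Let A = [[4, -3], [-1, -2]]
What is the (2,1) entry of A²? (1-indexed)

-2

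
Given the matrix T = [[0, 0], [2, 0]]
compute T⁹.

T is strictly triangular, hence nilpotent: T² = 0, so T⁹ = 0.

[[0, 0], [0, 0]]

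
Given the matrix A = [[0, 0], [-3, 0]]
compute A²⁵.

A is strictly triangular, hence nilpotent: A² = 0, so A²⁵ = 0.

[[0, 0], [0, 0]]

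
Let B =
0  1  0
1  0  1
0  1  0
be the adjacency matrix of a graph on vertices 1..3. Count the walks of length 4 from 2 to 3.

The number of length-4 walks from vertex 2 to vertex 3 is entry (2,3) of B⁴, where B is the adjacency matrix.
B² = [[1, 0, 1], [0, 2, 0], [1, 0, 1]]
B³ = [[0, 2, 0], [2, 0, 2], [0, 2, 0]]
B⁴ = [[2, 0, 2], [0, 4, 0], [2, 0, 2]]

0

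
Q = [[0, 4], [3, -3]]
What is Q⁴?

Q² = [[12, -12], [-9, 21]]
Q³ = [[-36, 84], [63, -99]]
Q⁴ = [[252, -396], [-297, 549]]

[[252, -396], [-297, 549]]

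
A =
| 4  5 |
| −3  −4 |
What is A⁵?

[[4, 5], [−3, −4]]

A² = I (check: tr A = 0 and det A = −1), so A⁵ = A since 5 is odd.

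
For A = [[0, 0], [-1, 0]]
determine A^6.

[[0, 0], [0, 0]]

A is strictly triangular, hence nilpotent: A^2 = 0, so A^6 = 0.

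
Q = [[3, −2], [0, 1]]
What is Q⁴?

Q² = [[9, −8], [0, 1]]
Q³ = [[27, −26], [0, 1]]
Q⁴ = [[81, −80], [0, 1]]

[[81, −80], [0, 1]]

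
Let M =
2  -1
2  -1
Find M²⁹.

M² = M (a projection; rank 1, trace 1), so M²⁹ = M.

[[2, -1], [2, -1]]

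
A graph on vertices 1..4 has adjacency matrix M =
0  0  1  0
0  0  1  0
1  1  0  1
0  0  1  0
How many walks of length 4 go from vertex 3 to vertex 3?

9

The number of length-4 walks from vertex 3 to vertex 3 is entry (3,3) of M^4, where M is the adjacency matrix.
M^2 = [[1, 1, 0, 1], [1, 1, 0, 1], [0, 0, 3, 0], [1, 1, 0, 1]]
M^3 = [[0, 0, 3, 0], [0, 0, 3, 0], [3, 3, 0, 3], [0, 0, 3, 0]]
M^4 = [[3, 3, 0, 3], [3, 3, 0, 3], [0, 0, 9, 0], [3, 3, 0, 3]]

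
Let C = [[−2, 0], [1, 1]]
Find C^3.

C^2 = [[4, 0], [−1, 1]]
C^3 = [[−8, 0], [3, 1]]

[[−8, 0], [3, 1]]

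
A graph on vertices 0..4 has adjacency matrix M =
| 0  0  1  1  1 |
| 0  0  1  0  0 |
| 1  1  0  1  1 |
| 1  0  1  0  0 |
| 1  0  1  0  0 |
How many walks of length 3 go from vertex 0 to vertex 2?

6

The number of length-3 walks from vertex 0 to vertex 2 is entry (0,2) of M³, where M is the adjacency matrix.
M² = [[3, 1, 2, 1, 1], [1, 1, 0, 1, 1], [2, 0, 4, 1, 1], [1, 1, 1, 2, 2], [1, 1, 1, 2, 2]]
M³ = [[4, 2, 6, 5, 5], [2, 0, 4, 1, 1], [6, 4, 4, 6, 6], [5, 1, 6, 2, 2], [5, 1, 6, 2, 2]]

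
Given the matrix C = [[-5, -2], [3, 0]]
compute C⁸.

[[19171, 12610], [-18915, -12354]]

tr C = -5 and det C = 6, so the characteristic polynomial is λ² − (-5)λ + (6) with roots -3 and -2.
Eigenvectors give P = [[-1, -2], [1, 3]] with P⁻¹ = [[-3, -2], [1, 1]], and C = P·diag(-3, -2)·P⁻¹.
Then C⁸ = P·diag(6561, 256)·P⁻¹ = [[-6561, -512], [6561, 768]] · [[-3, -2], [1, 1]] = [[19171, 12610], [-18915, -12354]].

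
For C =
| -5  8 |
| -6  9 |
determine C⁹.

tr C = 4 and det C = 3, so the characteristic polynomial is λ² − (4)λ + (3) with roots 3 and 1.
Eigenvectors give P = [[1, 4], [1, 3]] with P⁻¹ = [[-3, 4], [1, -1]], and C = P·diag(3, 1)·P⁻¹.
Then C⁹ = P·diag(19683, 1)·P⁻¹ = [[19683, 4], [19683, 3]] · [[-3, 4], [1, -1]] = [[-59045, 78728], [-59046, 78729]].

[[-59045, 78728], [-59046, 78729]]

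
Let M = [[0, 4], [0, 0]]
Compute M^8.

[[0, 0], [0, 0]]

M is strictly triangular, hence nilpotent: M^2 = 0, so M^8 = 0.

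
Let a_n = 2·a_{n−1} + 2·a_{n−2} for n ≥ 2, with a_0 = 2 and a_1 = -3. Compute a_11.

With companion matrix Q = [[2, 2], [1, 0]], [a_n, a_{n−1}]ᵀ = Q·[a_{n−1}, a_{n−2}]ᵀ, so [a_11, a_10]ᵀ = Q¹⁰·[a_1, a_0]ᵀ.
Q¹⁰ = [[18272, 13376], [6688, 4896]], giving [a_11, a_10]ᵀ = [[-28064], [-10272]].

-28064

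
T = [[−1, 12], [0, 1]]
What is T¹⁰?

[[1, 0], [0, 1]]

T² = I (check: tr T = 0 and det T = −1), so T¹⁰ = I since 10 is even.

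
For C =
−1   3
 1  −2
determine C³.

[[−13, 30], [10, −23]]

C² = [[4, −9], [−3, 7]]
C³ = [[−13, 30], [10, −23]]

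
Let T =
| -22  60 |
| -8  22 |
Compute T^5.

tr T = 0 and det T = -4, so the characteristic polynomial is λ² − (0)λ + (-4) with roots 2 and -2.
Eigenvectors give P = [[-5, -3], [-2, -1]] with P⁻¹ = [[1, -3], [-2, 5]], and T = P·diag(2, -2)·P⁻¹.
Then T^5 = P·diag(32, -32)·P⁻¹ = [[-160, 96], [-64, 32]] · [[1, -3], [-2, 5]] = [[-352, 960], [-128, 352]].

[[-352, 960], [-128, 352]]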